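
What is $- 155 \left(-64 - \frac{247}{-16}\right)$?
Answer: $\frac{120435}{16} \approx 7527.2$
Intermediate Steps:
$- 155 \left(-64 - \frac{247}{-16}\right) = - 155 \left(-64 - 247 \left(- \frac{1}{16}\right)\right) = - 155 \left(-64 - - \frac{247}{16}\right) = - 155 \left(-64 + \frac{247}{16}\right) = \left(-155\right) \left(- \frac{777}{16}\right) = \frac{120435}{16}$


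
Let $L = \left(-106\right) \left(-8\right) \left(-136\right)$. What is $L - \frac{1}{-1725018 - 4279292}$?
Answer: $- \frac{692465063679}{6004310} \approx -1.1533 \cdot 10^{5}$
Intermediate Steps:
$L = -115328$ ($L = 848 \left(-136\right) = -115328$)
$L - \frac{1}{-1725018 - 4279292} = -115328 - \frac{1}{-1725018 - 4279292} = -115328 - \frac{1}{-6004310} = -115328 - - \frac{1}{6004310} = -115328 + \frac{1}{6004310} = - \frac{692465063679}{6004310}$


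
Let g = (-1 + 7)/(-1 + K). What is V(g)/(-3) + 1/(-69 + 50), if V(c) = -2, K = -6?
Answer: 35/57 ≈ 0.61403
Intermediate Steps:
g = -6/7 (g = (-1 + 7)/(-1 - 6) = 6/(-7) = 6*(-1/7) = -6/7 ≈ -0.85714)
V(g)/(-3) + 1/(-69 + 50) = -2/(-3) + 1/(-69 + 50) = -2*(-1/3) + 1/(-19) = 2/3 - 1/19 = 35/57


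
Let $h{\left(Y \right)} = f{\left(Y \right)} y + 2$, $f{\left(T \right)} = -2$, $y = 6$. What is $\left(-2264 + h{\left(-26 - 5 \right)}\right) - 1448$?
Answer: $-3722$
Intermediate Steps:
$h{\left(Y \right)} = -10$ ($h{\left(Y \right)} = \left(-2\right) 6 + 2 = -12 + 2 = -10$)
$\left(-2264 + h{\left(-26 - 5 \right)}\right) - 1448 = \left(-2264 - 10\right) - 1448 = -2274 - 1448 = -3722$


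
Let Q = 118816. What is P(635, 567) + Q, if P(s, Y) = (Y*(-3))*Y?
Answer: -845651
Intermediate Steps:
P(s, Y) = -3*Y² (P(s, Y) = (-3*Y)*Y = -3*Y²)
P(635, 567) + Q = -3*567² + 118816 = -3*321489 + 118816 = -964467 + 118816 = -845651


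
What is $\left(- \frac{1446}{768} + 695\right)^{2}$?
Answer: $\frac{7871060961}{16384} \approx 4.8041 \cdot 10^{5}$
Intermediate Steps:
$\left(- \frac{1446}{768} + 695\right)^{2} = \left(\left(-1446\right) \frac{1}{768} + 695\right)^{2} = \left(- \frac{241}{128} + 695\right)^{2} = \left(\frac{88719}{128}\right)^{2} = \frac{7871060961}{16384}$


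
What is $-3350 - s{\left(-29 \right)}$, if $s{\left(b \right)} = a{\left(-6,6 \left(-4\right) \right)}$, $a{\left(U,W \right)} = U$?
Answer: $-3344$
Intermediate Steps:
$s{\left(b \right)} = -6$
$-3350 - s{\left(-29 \right)} = -3350 - -6 = -3350 + 6 = -3344$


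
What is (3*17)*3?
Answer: 153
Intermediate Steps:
(3*17)*3 = 51*3 = 153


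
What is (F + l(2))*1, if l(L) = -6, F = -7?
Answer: -13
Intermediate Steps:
(F + l(2))*1 = (-7 - 6)*1 = -13*1 = -13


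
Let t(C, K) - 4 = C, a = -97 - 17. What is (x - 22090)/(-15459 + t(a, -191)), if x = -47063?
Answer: 69153/15569 ≈ 4.4417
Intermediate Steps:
a = -114
t(C, K) = 4 + C
(x - 22090)/(-15459 + t(a, -191)) = (-47063 - 22090)/(-15459 + (4 - 114)) = -69153/(-15459 - 110) = -69153/(-15569) = -69153*(-1/15569) = 69153/15569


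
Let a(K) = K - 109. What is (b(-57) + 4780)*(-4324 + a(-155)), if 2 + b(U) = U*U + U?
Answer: -36566360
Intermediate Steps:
b(U) = -2 + U + U² (b(U) = -2 + (U*U + U) = -2 + (U² + U) = -2 + (U + U²) = -2 + U + U²)
a(K) = -109 + K
(b(-57) + 4780)*(-4324 + a(-155)) = ((-2 - 57 + (-57)²) + 4780)*(-4324 + (-109 - 155)) = ((-2 - 57 + 3249) + 4780)*(-4324 - 264) = (3190 + 4780)*(-4588) = 7970*(-4588) = -36566360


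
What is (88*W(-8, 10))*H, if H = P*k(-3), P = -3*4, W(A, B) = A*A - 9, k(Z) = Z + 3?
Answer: 0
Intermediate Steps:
k(Z) = 3 + Z
W(A, B) = -9 + A**2 (W(A, B) = A**2 - 9 = -9 + A**2)
P = -12
H = 0 (H = -12*(3 - 3) = -12*0 = 0)
(88*W(-8, 10))*H = (88*(-9 + (-8)**2))*0 = (88*(-9 + 64))*0 = (88*55)*0 = 4840*0 = 0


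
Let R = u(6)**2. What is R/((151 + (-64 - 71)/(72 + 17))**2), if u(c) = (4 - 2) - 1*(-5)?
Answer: 388129/176996416 ≈ 0.0021929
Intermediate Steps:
u(c) = 7 (u(c) = 2 + 5 = 7)
R = 49 (R = 7**2 = 49)
R/((151 + (-64 - 71)/(72 + 17))**2) = 49/((151 + (-64 - 71)/(72 + 17))**2) = 49/((151 - 135/89)**2) = 49/((13304/89)**2) = 49/(176996416/7921) = 49*(7921/176996416) = 388129/176996416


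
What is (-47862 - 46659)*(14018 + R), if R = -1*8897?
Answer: -484042041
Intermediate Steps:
R = -8897
(-47862 - 46659)*(14018 + R) = (-47862 - 46659)*(14018 - 8897) = -94521*5121 = -484042041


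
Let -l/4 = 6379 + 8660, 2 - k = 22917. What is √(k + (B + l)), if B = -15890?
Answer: I*√98961 ≈ 314.58*I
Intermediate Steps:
k = -22915 (k = 2 - 1*22917 = 2 - 22917 = -22915)
l = -60156 (l = -4*(6379 + 8660) = -4*15039 = -60156)
√(k + (B + l)) = √(-22915 + (-15890 - 60156)) = √(-22915 - 76046) = √(-98961) = I*√98961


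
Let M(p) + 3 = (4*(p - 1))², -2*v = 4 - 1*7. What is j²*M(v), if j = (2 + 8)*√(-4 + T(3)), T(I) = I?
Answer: -100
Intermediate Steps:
j = 10*I (j = (2 + 8)*√(-4 + 3) = 10*√(-1) = 10*I ≈ 10.0*I)
v = 3/2 (v = -(4 - 1*7)/2 = -(4 - 7)/2 = -½*(-3) = 3/2 ≈ 1.5000)
M(p) = -3 + (-4 + 4*p)² (M(p) = -3 + (4*(p - 1))² = -3 + (4*(-1 + p))² = -3 + (-4 + 4*p)²)
j²*M(v) = (10*I)²*(-3 + 16*(-1 + 3/2)²) = -100*(-3 + 16*(½)²) = -100*(-3 + 16*(¼)) = -100*(-3 + 4) = -100*1 = -100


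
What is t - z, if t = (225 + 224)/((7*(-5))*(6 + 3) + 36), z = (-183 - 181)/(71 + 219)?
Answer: -14327/40455 ≈ -0.35415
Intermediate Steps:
z = -182/145 (z = -364/290 = -364*1/290 = -182/145 ≈ -1.2552)
t = -449/279 (t = 449/(-35*9 + 36) = 449/(-315 + 36) = 449/(-279) = 449*(-1/279) = -449/279 ≈ -1.6093)
t - z = -449/279 - 1*(-182/145) = -449/279 + 182/145 = -14327/40455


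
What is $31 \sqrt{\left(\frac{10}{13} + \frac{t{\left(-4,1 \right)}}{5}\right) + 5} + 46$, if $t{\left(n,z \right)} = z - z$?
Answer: $46 + \frac{155 \sqrt{39}}{13} \approx 120.46$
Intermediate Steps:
$t{\left(n,z \right)} = 0$
$31 \sqrt{\left(\frac{10}{13} + \frac{t{\left(-4,1 \right)}}{5}\right) + 5} + 46 = 31 \sqrt{\left(\frac{10}{13} + \frac{0}{5}\right) + 5} + 46 = 31 \sqrt{\left(10 \cdot \frac{1}{13} + 0 \cdot \frac{1}{5}\right) + 5} + 46 = 31 \sqrt{\left(\frac{10}{13} + 0\right) + 5} + 46 = 31 \sqrt{\frac{10}{13} + 5} + 46 = 31 \sqrt{\frac{75}{13}} + 46 = 31 \frac{5 \sqrt{39}}{13} + 46 = \frac{155 \sqrt{39}}{13} + 46 = 46 + \frac{155 \sqrt{39}}{13}$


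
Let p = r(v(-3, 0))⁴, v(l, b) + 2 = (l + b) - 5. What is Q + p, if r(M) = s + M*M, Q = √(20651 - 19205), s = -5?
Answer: 81450625 + √1446 ≈ 8.1451e+7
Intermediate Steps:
Q = √1446 ≈ 38.026
v(l, b) = -7 + b + l (v(l, b) = -2 + ((l + b) - 5) = -2 + ((b + l) - 5) = -2 + (-5 + b + l) = -7 + b + l)
r(M) = -5 + M² (r(M) = -5 + M*M = -5 + M²)
p = 81450625 (p = (-5 + (-7 + 0 - 3)²)⁴ = (-5 + (-10)²)⁴ = (-5 + 100)⁴ = 95⁴ = 81450625)
Q + p = √1446 + 81450625 = 81450625 + √1446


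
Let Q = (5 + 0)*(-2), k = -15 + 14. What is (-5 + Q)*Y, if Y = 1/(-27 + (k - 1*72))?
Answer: 3/20 ≈ 0.15000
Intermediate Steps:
k = -1
Q = -10 (Q = 5*(-2) = -10)
Y = -1/100 (Y = 1/(-27 + (-1 - 1*72)) = 1/(-27 + (-1 - 72)) = 1/(-27 - 73) = 1/(-100) = -1/100 ≈ -0.010000)
(-5 + Q)*Y = (-5 - 10)*(-1/100) = -15*(-1/100) = 3/20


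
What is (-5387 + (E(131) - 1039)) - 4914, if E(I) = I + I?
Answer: -11078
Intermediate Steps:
E(I) = 2*I
(-5387 + (E(131) - 1039)) - 4914 = (-5387 + (2*131 - 1039)) - 4914 = (-5387 + (262 - 1039)) - 4914 = (-5387 - 777) - 4914 = -6164 - 4914 = -11078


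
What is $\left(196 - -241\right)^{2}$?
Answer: $190969$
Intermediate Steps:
$\left(196 - -241\right)^{2} = \left(196 + 241\right)^{2} = 437^{2} = 190969$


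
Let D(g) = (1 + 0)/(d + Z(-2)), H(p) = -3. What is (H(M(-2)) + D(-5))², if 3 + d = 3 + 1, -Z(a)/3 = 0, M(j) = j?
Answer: 4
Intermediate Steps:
Z(a) = 0 (Z(a) = -3*0 = 0)
d = 1 (d = -3 + (3 + 1) = -3 + 4 = 1)
D(g) = 1 (D(g) = (1 + 0)/(1 + 0) = 1/1 = 1*1 = 1)
(H(M(-2)) + D(-5))² = (-3 + 1)² = (-2)² = 4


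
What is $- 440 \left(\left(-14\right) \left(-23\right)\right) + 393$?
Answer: $-141287$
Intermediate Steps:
$- 440 \left(\left(-14\right) \left(-23\right)\right) + 393 = \left(-440\right) 322 + 393 = -141680 + 393 = -141287$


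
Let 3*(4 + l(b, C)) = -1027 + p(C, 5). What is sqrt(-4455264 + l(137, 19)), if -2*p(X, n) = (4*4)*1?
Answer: I*sqrt(4455613) ≈ 2110.8*I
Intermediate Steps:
p(X, n) = -8 (p(X, n) = -4*4/2 = -8)
l(b, C) = -349 (l(b, C) = -4 + (-1027 - 8)/3 = -4 + (1/3)*(-1035) = -4 - 345 = -349)
sqrt(-4455264 + l(137, 19)) = sqrt(-4455264 - 349) = sqrt(-4455613) = I*sqrt(4455613)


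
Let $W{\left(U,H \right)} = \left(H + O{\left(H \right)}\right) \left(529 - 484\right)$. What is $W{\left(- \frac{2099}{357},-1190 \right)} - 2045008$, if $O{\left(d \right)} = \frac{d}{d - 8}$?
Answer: $- \frac{1257009467}{599} \approx -2.0985 \cdot 10^{6}$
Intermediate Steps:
$O{\left(d \right)} = \frac{d}{-8 + d}$ ($O{\left(d \right)} = \frac{d}{d - 8} = \frac{d}{-8 + d}$)
$W{\left(U,H \right)} = 45 H + \frac{45 H}{-8 + H}$ ($W{\left(U,H \right)} = \left(H + \frac{H}{-8 + H}\right) \left(529 - 484\right) = \left(H + \frac{H}{-8 + H}\right) 45 = 45 H + \frac{45 H}{-8 + H}$)
$W{\left(- \frac{2099}{357},-1190 \right)} - 2045008 = 45 \left(-1190\right) \frac{1}{-8 - 1190} \left(-7 - 1190\right) - 2045008 = 45 \left(-1190\right) \frac{1}{-1198} \left(-1197\right) - 2045008 = 45 \left(-1190\right) \left(- \frac{1}{1198}\right) \left(-1197\right) - 2045008 = - \frac{32049675}{599} - 2045008 = - \frac{1257009467}{599}$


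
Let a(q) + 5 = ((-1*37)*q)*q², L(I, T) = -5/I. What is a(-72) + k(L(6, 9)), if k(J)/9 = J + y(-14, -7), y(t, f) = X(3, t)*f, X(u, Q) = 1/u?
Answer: 27620285/2 ≈ 1.3810e+7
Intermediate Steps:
y(t, f) = f/3
a(q) = -5 - 37*q³ (a(q) = -5 + ((-1*37)*q)*q² = -5 + (-37*q)*q² = -5 - 37*q³)
k(J) = -21 + 9*J (k(J) = 9*(J + (⅓)*(-7)) = 9*(J - 7/3) = 9*(-7/3 + J) = -21 + 9*J)
a(-72) + k(L(6, 9)) = (-5 - 37*(-72)³) + (-21 + 9*(-5/6)) = (-5 - 37*(-373248)) + (-21 + 9*(-5*⅙)) = (-5 + 13810176) + (-21 + 9*(-⅚)) = 13810171 + (-21 - 15/2) = 13810171 - 57/2 = 27620285/2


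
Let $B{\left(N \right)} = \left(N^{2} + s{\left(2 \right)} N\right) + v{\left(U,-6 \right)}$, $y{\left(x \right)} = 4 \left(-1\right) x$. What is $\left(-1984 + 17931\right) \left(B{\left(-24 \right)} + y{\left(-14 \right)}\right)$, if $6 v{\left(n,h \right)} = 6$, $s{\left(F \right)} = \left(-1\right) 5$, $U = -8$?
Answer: $12008091$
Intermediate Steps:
$s{\left(F \right)} = -5$
$y{\left(x \right)} = - 4 x$
$v{\left(n,h \right)} = 1$ ($v{\left(n,h \right)} = \frac{1}{6} \cdot 6 = 1$)
$B{\left(N \right)} = 1 + N^{2} - 5 N$ ($B{\left(N \right)} = \left(N^{2} - 5 N\right) + 1 = 1 + N^{2} - 5 N$)
$\left(-1984 + 17931\right) \left(B{\left(-24 \right)} + y{\left(-14 \right)}\right) = \left(-1984 + 17931\right) \left(\left(1 + \left(-24\right)^{2} - -120\right) - -56\right) = 15947 \left(\left(1 + 576 + 120\right) + 56\right) = 15947 \left(697 + 56\right) = 15947 \cdot 753 = 12008091$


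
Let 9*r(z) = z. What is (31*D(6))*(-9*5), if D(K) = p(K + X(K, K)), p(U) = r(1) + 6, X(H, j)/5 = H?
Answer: -8525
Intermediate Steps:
X(H, j) = 5*H
r(z) = z/9
p(U) = 55/9 (p(U) = (⅑)*1 + 6 = ⅑ + 6 = 55/9)
D(K) = 55/9
(31*D(6))*(-9*5) = (31*(55/9))*(-9*5) = (1705/9)*(-45) = -8525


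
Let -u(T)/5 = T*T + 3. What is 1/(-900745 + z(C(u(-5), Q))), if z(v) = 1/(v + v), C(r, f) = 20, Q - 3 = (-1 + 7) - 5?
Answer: -40/36029799 ≈ -1.1102e-6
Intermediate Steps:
u(T) = -15 - 5*T² (u(T) = -5*(T*T + 3) = -5*(T² + 3) = -5*(3 + T²) = -15 - 5*T²)
Q = 4 (Q = 3 + ((-1 + 7) - 5) = 3 + (6 - 5) = 3 + 1 = 4)
z(v) = 1/(2*v)
1/(-900745 + z(C(u(-5), Q))) = 1/(-900745 + (½)/20) = 1/(-900745 + (½)*(1/20)) = 1/(-900745 + 1/40) = 1/(-36029799/40) = -40/36029799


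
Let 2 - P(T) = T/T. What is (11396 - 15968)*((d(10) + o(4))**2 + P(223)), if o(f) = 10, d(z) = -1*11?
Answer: -9144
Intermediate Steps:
d(z) = -11
P(T) = 1 (P(T) = 2 - T/T = 2 - 1*1 = 2 - 1 = 1)
(11396 - 15968)*((d(10) + o(4))**2 + P(223)) = (11396 - 15968)*((-11 + 10)**2 + 1) = -4572*((-1)**2 + 1) = -4572*(1 + 1) = -4572*2 = -9144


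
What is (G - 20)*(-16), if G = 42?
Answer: -352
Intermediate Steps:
(G - 20)*(-16) = (42 - 20)*(-16) = 22*(-16) = -352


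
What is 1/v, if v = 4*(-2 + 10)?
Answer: 1/32 ≈ 0.031250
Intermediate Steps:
v = 32 (v = 4*8 = 32)
1/v = 1/32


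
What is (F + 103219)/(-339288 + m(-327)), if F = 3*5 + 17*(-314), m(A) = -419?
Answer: -97896/339707 ≈ -0.28818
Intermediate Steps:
F = -5323 (F = 15 - 5338 = -5323)
(F + 103219)/(-339288 + m(-327)) = (-5323 + 103219)/(-339288 - 419) = 97896/(-339707) = 97896*(-1/339707) = -97896/339707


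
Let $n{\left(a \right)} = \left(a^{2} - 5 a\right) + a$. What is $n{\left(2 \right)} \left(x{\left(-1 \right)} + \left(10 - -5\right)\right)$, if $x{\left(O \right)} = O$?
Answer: $-56$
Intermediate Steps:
$n{\left(a \right)} = a^{2} - 4 a$
$n{\left(2 \right)} \left(x{\left(-1 \right)} + \left(10 - -5\right)\right) = 2 \left(-4 + 2\right) \left(-1 + \left(10 - -5\right)\right) = 2 \left(-2\right) \left(-1 + \left(10 + 5\right)\right) = - 4 \left(-1 + 15\right) = \left(-4\right) 14 = -56$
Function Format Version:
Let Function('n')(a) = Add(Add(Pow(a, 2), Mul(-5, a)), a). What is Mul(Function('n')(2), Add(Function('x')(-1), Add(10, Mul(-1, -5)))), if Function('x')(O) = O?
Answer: -56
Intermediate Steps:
Function('n')(a) = Add(Pow(a, 2), Mul(-4, a))
Mul(Function('n')(2), Add(Function('x')(-1), Add(10, Mul(-1, -5)))) = Mul(Mul(2, Add(-4, 2)), Add(-1, Add(10, Mul(-1, -5)))) = Mul(Mul(2, -2), Add(-1, Add(10, 5))) = Mul(-4, Add(-1, 15)) = Mul(-4, 14) = -56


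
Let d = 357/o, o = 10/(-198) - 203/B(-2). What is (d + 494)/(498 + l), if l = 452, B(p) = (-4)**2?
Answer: 188039/383363 ≈ 0.49050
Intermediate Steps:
B(p) = 16
o = -20177/1584 (o = 10/(-198) - 203/16 = 10*(-1/198) - 203*1/16 = -5/99 - 203/16 = -20177/1584 ≈ -12.738)
d = -565488/20177 (d = 357/(-20177/1584) = 357*(-1584/20177) = -565488/20177 ≈ -28.026)
(d + 494)/(498 + l) = (-565488/20177 + 494)/(498 + 452) = (9401950/20177)/950 = (9401950/20177)*(1/950) = 188039/383363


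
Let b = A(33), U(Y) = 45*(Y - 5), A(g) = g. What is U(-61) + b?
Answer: -2937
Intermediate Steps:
U(Y) = -225 + 45*Y (U(Y) = 45*(-5 + Y) = -225 + 45*Y)
b = 33
U(-61) + b = (-225 + 45*(-61)) + 33 = (-225 - 2745) + 33 = -2970 + 33 = -2937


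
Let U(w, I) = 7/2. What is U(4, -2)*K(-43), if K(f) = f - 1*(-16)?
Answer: -189/2 ≈ -94.500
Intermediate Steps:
U(w, I) = 7/2 (U(w, I) = 7*(½) = 7/2)
K(f) = 16 + f (K(f) = f + 16 = 16 + f)
U(4, -2)*K(-43) = 7*(16 - 43)/2 = (7/2)*(-27) = -189/2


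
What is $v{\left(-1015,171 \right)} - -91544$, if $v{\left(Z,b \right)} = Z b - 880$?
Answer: $-82901$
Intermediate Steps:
$v{\left(Z,b \right)} = -880 + Z b$
$v{\left(-1015,171 \right)} - -91544 = \left(-880 - 173565\right) - -91544 = \left(-880 - 173565\right) + 91544 = -174445 + 91544 = -82901$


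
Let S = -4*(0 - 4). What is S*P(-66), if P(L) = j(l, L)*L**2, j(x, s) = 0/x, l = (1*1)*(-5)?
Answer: 0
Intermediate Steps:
S = 16 (S = -4*(-4) = 16)
l = -5 (l = 1*(-5) = -5)
j(x, s) = 0
P(L) = 0 (P(L) = 0*L**2 = 0)
S*P(-66) = 16*0 = 0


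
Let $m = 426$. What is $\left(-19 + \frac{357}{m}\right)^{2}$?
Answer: $\frac{6651241}{20164} \approx 329.86$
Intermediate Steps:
$\left(-19 + \frac{357}{m}\right)^{2} = \left(-19 + \frac{357}{426}\right)^{2} = \left(-19 + 357 \cdot \frac{1}{426}\right)^{2} = \left(-19 + \frac{119}{142}\right)^{2} = \left(- \frac{2579}{142}\right)^{2} = \frac{6651241}{20164}$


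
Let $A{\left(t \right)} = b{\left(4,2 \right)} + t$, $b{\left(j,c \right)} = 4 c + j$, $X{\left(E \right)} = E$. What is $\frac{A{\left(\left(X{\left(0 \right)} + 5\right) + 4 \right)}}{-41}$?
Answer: $- \frac{21}{41} \approx -0.5122$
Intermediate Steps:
$b{\left(j,c \right)} = j + 4 c$
$A{\left(t \right)} = 12 + t$ ($A{\left(t \right)} = \left(4 + 4 \cdot 2\right) + t = \left(4 + 8\right) + t = 12 + t$)
$\frac{A{\left(\left(X{\left(0 \right)} + 5\right) + 4 \right)}}{-41} = \frac{12 + \left(\left(0 + 5\right) + 4\right)}{-41} = \left(12 + \left(5 + 4\right)\right) \left(- \frac{1}{41}\right) = \left(12 + 9\right) \left(- \frac{1}{41}\right) = 21 \left(- \frac{1}{41}\right) = - \frac{21}{41}$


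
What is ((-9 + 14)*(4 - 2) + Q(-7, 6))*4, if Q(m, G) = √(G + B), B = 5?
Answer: 40 + 4*√11 ≈ 53.266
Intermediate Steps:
Q(m, G) = √(5 + G) (Q(m, G) = √(G + 5) = √(5 + G))
((-9 + 14)*(4 - 2) + Q(-7, 6))*4 = ((-9 + 14)*(4 - 2) + √(5 + 6))*4 = (5*2 + √11)*4 = (10 + √11)*4 = 40 + 4*√11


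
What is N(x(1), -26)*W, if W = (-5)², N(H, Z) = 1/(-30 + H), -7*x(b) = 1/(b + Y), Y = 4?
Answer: -875/1051 ≈ -0.83254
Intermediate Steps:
x(b) = -1/(7*(4 + b)) (x(b) = -1/(7*(b + 4)) = -1/(7*(4 + b)))
W = 25
N(x(1), -26)*W = 25/(-30 - 1/(28 + 7*1)) = 25/(-30 - 1/(28 + 7)) = 25/(-30 - 1/35) = 25/(-1051/35) = -35/1051*25 = -875/1051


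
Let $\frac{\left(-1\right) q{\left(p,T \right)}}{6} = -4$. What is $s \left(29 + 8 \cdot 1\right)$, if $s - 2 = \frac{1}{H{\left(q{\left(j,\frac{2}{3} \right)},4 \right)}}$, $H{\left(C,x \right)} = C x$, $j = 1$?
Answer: $\frac{7141}{96} \approx 74.385$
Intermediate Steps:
$q{\left(p,T \right)} = 24$ ($q{\left(p,T \right)} = \left(-6\right) \left(-4\right) = 24$)
$s = \frac{193}{96}$ ($s = 2 + \frac{1}{24 \cdot 4} = 2 + \frac{1}{96} = \frac{193}{96} \approx 2.0104$)
$s \left(29 + 8 \cdot 1\right) = \frac{193 \left(29 + 8 \cdot 1\right)}{96} = \frac{193 \left(29 + 8\right)}{96} = \frac{193}{96} \cdot 37 = \frac{7141}{96}$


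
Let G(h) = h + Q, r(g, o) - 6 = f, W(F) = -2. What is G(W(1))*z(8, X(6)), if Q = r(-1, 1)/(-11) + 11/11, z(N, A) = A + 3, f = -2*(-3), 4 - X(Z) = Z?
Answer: -23/11 ≈ -2.0909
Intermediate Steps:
X(Z) = 4 - Z
f = 6
z(N, A) = 3 + A
r(g, o) = 12 (r(g, o) = 6 + 6 = 12)
Q = -1/11 (Q = 12/(-11) + 11/11 = 12*(-1/11) + 11*(1/11) = -12/11 + 1 = -1/11 ≈ -0.090909)
G(h) = -1/11 + h (G(h) = h - 1/11 = -1/11 + h)
G(W(1))*z(8, X(6)) = (-1/11 - 2)*(3 + (4 - 1*6)) = -23*(3 + (4 - 6))/11 = -23*(3 - 2)/11 = -23/11*1 = -23/11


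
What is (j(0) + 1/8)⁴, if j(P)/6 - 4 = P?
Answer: 1387488001/4096 ≈ 3.3874e+5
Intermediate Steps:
j(P) = 24 + 6*P
(j(0) + 1/8)⁴ = ((24 + 6*0) + 1/8)⁴ = ((24 + 0) + ⅛)⁴ = (24 + ⅛)⁴ = (193/8)⁴ = 1387488001/4096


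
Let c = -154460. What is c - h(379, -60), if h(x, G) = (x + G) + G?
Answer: -154719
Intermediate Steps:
h(x, G) = x + 2*G (h(x, G) = (G + x) + G = x + 2*G)
c - h(379, -60) = -154460 - (379 + 2*(-60)) = -154460 - (379 - 120) = -154460 - 1*259 = -154460 - 259 = -154719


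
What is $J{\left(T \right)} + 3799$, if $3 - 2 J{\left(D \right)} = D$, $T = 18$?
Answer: $\frac{7583}{2} \approx 3791.5$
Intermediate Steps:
$J{\left(D \right)} = \frac{3}{2} - \frac{D}{2}$
$J{\left(T \right)} + 3799 = \left(\frac{3}{2} - 9\right) + 3799 = - \frac{15}{2} + 3799 = \frac{7583}{2}$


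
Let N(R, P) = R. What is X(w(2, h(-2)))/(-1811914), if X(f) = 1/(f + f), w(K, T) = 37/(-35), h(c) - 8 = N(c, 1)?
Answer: 35/134081636 ≈ 2.6103e-7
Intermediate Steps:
h(c) = 8 + c
w(K, T) = -37/35 (w(K, T) = 37*(-1/35) = -37/35)
X(f) = 1/(2*f)
X(w(2, h(-2)))/(-1811914) = (1/(2*(-37/35)))/(-1811914) = ((1/2)*(-35/37))*(-1/1811914) = -35/74*(-1/1811914) = 35/134081636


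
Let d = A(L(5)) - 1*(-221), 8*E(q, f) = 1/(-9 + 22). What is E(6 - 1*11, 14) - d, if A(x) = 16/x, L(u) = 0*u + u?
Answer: -116579/520 ≈ -224.19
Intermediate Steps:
E(q, f) = 1/104 (E(q, f) = 1/(8*(-9 + 22)) = (⅛)/13 = (⅛)*(1/13) = 1/104)
L(u) = u (L(u) = 0 + u = u)
d = 1121/5 (d = 16/5 - 1*(-221) = 16*(⅕) + 221 = 16/5 + 221 = 1121/5 ≈ 224.20)
E(6 - 1*11, 14) - d = 1/104 - 1*1121/5 = 1/104 - 1121/5 = -116579/520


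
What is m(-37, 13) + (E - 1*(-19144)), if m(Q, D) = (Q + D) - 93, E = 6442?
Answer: 25469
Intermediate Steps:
m(Q, D) = -93 + D + Q (m(Q, D) = (D + Q) - 93 = -93 + D + Q)
m(-37, 13) + (E - 1*(-19144)) = (-93 + 13 - 37) + (6442 - 1*(-19144)) = -117 + (6442 + 19144) = -117 + 25586 = 25469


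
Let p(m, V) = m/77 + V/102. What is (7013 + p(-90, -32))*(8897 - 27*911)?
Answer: -432287395300/3927 ≈ -1.1008e+8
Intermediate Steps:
p(m, V) = m/77 + V/102 (p(m, V) = m*(1/77) + V*(1/102) = m/77 + V/102)
(7013 + p(-90, -32))*(8897 - 27*911) = (7013 + ((1/77)*(-90) + (1/102)*(-32)))*(8897 - 27*911) = (7013 + (-90/77 - 16/51))*(8897 - 24597) = (7013 - 5822/3927)*(-15700) = (27534229/3927)*(-15700) = -432287395300/3927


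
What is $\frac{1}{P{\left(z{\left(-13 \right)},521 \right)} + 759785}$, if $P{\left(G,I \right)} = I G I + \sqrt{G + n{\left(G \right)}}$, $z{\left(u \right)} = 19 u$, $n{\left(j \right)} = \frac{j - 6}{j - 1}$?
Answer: $- \frac{16438963216}{1089675450068613675} - \frac{2 i \sqrt{3782186}}{1089675450068613675} \approx -1.5086 \cdot 10^{-8} - 3.5695 \cdot 10^{-15} i$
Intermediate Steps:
$n{\left(j \right)} = \frac{-6 + j}{-1 + j}$
$P{\left(G,I \right)} = \sqrt{G + \frac{-6 + G}{-1 + G}} + G I^{2}$ ($P{\left(G,I \right)} = I G I + \sqrt{G + \frac{-6 + G}{-1 + G}} = G I I + \sqrt{G + \frac{-6 + G}{-1 + G}} = G I^{2} + \sqrt{G + \frac{-6 + G}{-1 + G}} = \sqrt{G + \frac{-6 + G}{-1 + G}} + G I^{2}$)
$\frac{1}{P{\left(z{\left(-13 \right)},521 \right)} + 759785} = \frac{1}{\left(\sqrt{\frac{-6 + \left(19 \left(-13\right)\right)^{2}}{-1 + 19 \left(-13\right)}} + 19 \left(-13\right) 521^{2}\right) + 759785} = \frac{1}{\left(\sqrt{\frac{-6 + \left(-247\right)^{2}}{-1 - 247}} - 67045927\right) + 759785} = \frac{1}{\left(\sqrt{\frac{-6 + 61009}{-248}} - 67045927\right) + 759785} = \frac{1}{\left(\sqrt{\left(- \frac{1}{248}\right) 61003} - 67045927\right) + 759785} = \frac{1}{\left(\sqrt{- \frac{61003}{248}} - 67045927\right) + 759785} = \frac{1}{\left(\frac{i \sqrt{3782186}}{124} - 67045927\right) + 759785} = \frac{1}{\left(-67045927 + \frac{i \sqrt{3782186}}{124}\right) + 759785} = \frac{1}{-66286142 + \frac{i \sqrt{3782186}}{124}}$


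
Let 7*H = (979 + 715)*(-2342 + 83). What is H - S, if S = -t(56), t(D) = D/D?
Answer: -546677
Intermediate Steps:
t(D) = 1
H = -546678 (H = ((979 + 715)*(-2342 + 83))/7 = (1694*(-2259))/7 = (⅐)*(-3826746) = -546678)
S = -1 (S = -1*1 = -1)
H - S = -546678 - 1*(-1) = -546678 + 1 = -546677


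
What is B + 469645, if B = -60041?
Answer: 409604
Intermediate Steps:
B + 469645 = -60041 + 469645 = 409604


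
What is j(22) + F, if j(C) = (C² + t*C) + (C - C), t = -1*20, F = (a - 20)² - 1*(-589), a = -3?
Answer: 1162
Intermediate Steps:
F = 1118 (F = (-3 - 20)² - 1*(-589) = (-23)² + 589 = 529 + 589 = 1118)
t = -20
j(C) = C² - 20*C (j(C) = (C² - 20*C) + (C - C) = (C² - 20*C) + 0 = C² - 20*C)
j(22) + F = 22*(-20 + 22) + 1118 = 22*2 + 1118 = 44 + 1118 = 1162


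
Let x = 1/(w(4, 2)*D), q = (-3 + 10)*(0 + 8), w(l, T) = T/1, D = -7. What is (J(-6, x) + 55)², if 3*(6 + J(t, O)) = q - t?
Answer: 43681/9 ≈ 4853.4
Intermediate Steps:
w(l, T) = T (w(l, T) = T*1 = T)
q = 56 (q = 7*8 = 56)
x = -1/14 (x = 1/(2*(-7)) = (½)*(-⅐) = -1/14 ≈ -0.071429)
J(t, O) = 38/3 - t/3 (J(t, O) = -6 + (56 - t)/3 = -6 + (56/3 - t/3) = 38/3 - t/3)
(J(-6, x) + 55)² = ((38/3 - ⅓*(-6)) + 55)² = ((38/3 + 2) + 55)² = (44/3 + 55)² = (209/3)² = 43681/9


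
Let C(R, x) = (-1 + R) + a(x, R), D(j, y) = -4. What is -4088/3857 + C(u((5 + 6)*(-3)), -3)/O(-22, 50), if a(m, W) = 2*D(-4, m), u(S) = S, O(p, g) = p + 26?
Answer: -12739/1102 ≈ -11.560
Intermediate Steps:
O(p, g) = 26 + p
a(m, W) = -8 (a(m, W) = 2*(-4) = -8)
C(R, x) = -9 + R (C(R, x) = (-1 + R) - 8 = -9 + R)
-4088/3857 + C(u((5 + 6)*(-3)), -3)/O(-22, 50) = -4088/3857 + (-9 + (5 + 6)*(-3))/(26 - 22) = -4088*1/3857 + (-9 + 11*(-3))/4 = -584/551 + (-9 - 33)*(¼) = -584/551 - 42*¼ = -584/551 - 21/2 = -12739/1102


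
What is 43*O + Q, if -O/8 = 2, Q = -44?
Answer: -732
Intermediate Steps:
O = -16 (O = -8*2 = -16)
43*O + Q = 43*(-16) - 44 = -688 - 44 = -732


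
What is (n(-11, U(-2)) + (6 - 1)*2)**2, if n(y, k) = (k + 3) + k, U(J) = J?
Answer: 81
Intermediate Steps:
n(y, k) = 3 + 2*k (n(y, k) = (3 + k) + k = 3 + 2*k)
(n(-11, U(-2)) + (6 - 1)*2)**2 = ((3 + 2*(-2)) + (6 - 1)*2)**2 = ((3 - 4) + 5*2)**2 = (-1 + 10)**2 = 9**2 = 81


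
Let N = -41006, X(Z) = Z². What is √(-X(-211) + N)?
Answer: 3*I*√9503 ≈ 292.45*I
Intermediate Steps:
√(-X(-211) + N) = √(-1*(-211)² - 41006) = √(-1*44521 - 41006) = √(-44521 - 41006) = √(-85527) = 3*I*√9503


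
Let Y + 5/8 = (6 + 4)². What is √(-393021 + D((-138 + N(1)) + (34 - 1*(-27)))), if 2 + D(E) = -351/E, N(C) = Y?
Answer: 5*I*√503734103/179 ≈ 626.93*I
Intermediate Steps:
Y = 795/8 (Y = -5/8 + (6 + 4)² = -5/8 + 10² = -5/8 + 100 = 795/8 ≈ 99.375)
N(C) = 795/8
D(E) = -2 - 351/E
√(-393021 + D((-138 + N(1)) + (34 - 1*(-27)))) = √(-393021 + (-2 - 351/((-138 + 795/8) + (34 - 1*(-27))))) = √(-393021 + (-2 - 351/(-309/8 + (34 + 27)))) = √(-393021 + (-2 - 351/(-309/8 + 61))) = √(-393021 + (-2 - 351/179/8)) = √(-393021 + (-2 - 351*8/179)) = √(-393021 + (-2 - 2808/179)) = √(-393021 - 3166/179) = √(-70353925/179) = 5*I*√503734103/179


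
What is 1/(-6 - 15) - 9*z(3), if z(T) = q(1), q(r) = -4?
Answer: 755/21 ≈ 35.952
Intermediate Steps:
z(T) = -4
1/(-6 - 15) - 9*z(3) = 1/(-6 - 15) - 9*(-4) = 1/(-21) + 36 = -1/21 + 36 = 755/21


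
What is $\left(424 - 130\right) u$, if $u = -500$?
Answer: $-147000$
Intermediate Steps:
$\left(424 - 130\right) u = \left(424 - 130\right) \left(-500\right) = 294 \left(-500\right) = -147000$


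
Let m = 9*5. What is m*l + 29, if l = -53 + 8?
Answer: -1996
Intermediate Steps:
m = 45
l = -45
m*l + 29 = 45*(-45) + 29 = -2025 + 29 = -1996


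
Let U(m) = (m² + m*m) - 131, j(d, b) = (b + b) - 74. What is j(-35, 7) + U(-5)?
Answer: -141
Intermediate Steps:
j(d, b) = -74 + 2*b (j(d, b) = 2*b - 74 = -74 + 2*b)
U(m) = -131 + 2*m² (U(m) = (m² + m²) - 131 = 2*m² - 131 = -131 + 2*m²)
j(-35, 7) + U(-5) = (-74 + 2*7) + (-131 + 2*(-5)²) = (-74 + 14) + (-131 + 2*25) = -60 + (-131 + 50) = -60 - 81 = -141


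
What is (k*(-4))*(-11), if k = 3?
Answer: 132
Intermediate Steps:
(k*(-4))*(-11) = (3*(-4))*(-11) = -12*(-11) = 132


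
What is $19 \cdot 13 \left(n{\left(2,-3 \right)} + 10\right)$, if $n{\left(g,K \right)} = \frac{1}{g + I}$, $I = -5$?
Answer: $\frac{7163}{3} \approx 2387.7$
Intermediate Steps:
$n{\left(g,K \right)} = \frac{1}{-5 + g}$ ($n{\left(g,K \right)} = \frac{1}{g - 5} = \frac{1}{-5 + g}$)
$19 \cdot 13 \left(n{\left(2,-3 \right)} + 10\right) = 19 \cdot 13 \left(\frac{1}{-5 + 2} + 10\right) = 247 \left(\frac{1}{-3} + 10\right) = 247 \left(- \frac{1}{3} + 10\right) = 247 \cdot \frac{29}{3} = \frac{7163}{3}$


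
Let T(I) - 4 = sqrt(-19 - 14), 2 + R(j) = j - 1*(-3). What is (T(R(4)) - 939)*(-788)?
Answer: 736780 - 788*I*sqrt(33) ≈ 7.3678e+5 - 4526.7*I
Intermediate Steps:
R(j) = 1 + j (R(j) = -2 + (j - 1*(-3)) = -2 + (j + 3) = -2 + (3 + j) = 1 + j)
T(I) = 4 + I*sqrt(33) (T(I) = 4 + sqrt(-19 - 14) = 4 + sqrt(-33) = 4 + I*sqrt(33))
(T(R(4)) - 939)*(-788) = ((4 + I*sqrt(33)) - 939)*(-788) = (-935 + I*sqrt(33))*(-788) = 736780 - 788*I*sqrt(33)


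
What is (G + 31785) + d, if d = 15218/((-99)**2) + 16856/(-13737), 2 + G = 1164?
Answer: 1478635746383/44878779 ≈ 32947.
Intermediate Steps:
G = 1162 (G = -2 + 1164 = 1162)
d = 14614670/44878779 (d = 15218/9801 + 16856*(-1/13737) = 15218*(1/9801) - 16856/13737 = 15218/9801 - 16856/13737 = 14614670/44878779 ≈ 0.32565)
(G + 31785) + d = (1162 + 31785) + 14614670/44878779 = 32947 + 14614670/44878779 = 1478635746383/44878779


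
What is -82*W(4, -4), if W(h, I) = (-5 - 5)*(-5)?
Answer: -4100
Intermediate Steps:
W(h, I) = 50 (W(h, I) = -10*(-5) = 50)
-82*W(4, -4) = -82*50 = -4100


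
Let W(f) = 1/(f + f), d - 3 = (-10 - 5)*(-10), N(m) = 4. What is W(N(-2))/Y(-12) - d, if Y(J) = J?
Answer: -14689/96 ≈ -153.01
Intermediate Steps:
d = 153 (d = 3 + (-10 - 5)*(-10) = 3 - 15*(-10) = 3 + 150 = 153)
W(f) = 1/(2*f)
W(N(-2))/Y(-12) - d = ((½)/4)/(-12) - 1*153 = ((½)*(¼))*(-1/12) - 153 = (⅛)*(-1/12) - 153 = -1/96 - 153 = -14689/96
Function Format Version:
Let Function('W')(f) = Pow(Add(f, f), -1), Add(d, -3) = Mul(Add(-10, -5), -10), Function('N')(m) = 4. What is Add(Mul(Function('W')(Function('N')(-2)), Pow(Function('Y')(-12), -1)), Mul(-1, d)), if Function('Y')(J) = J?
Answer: Rational(-14689, 96) ≈ -153.01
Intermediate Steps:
d = 153 (d = Add(3, Mul(Add(-10, -5), -10)) = Add(3, Mul(-15, -10)) = Add(3, 150) = 153)
Function('W')(f) = Mul(Rational(1, 2), Pow(f, -1)) (Function('W')(f) = Pow(Mul(2, f), -1) = Mul(Rational(1, 2), Pow(f, -1)))
Add(Mul(Function('W')(Function('N')(-2)), Pow(Function('Y')(-12), -1)), Mul(-1, d)) = Add(Mul(Mul(Rational(1, 2), Pow(4, -1)), Pow(-12, -1)), Mul(-1, 153)) = Add(Mul(Mul(Rational(1, 2), Rational(1, 4)), Rational(-1, 12)), -153) = Add(Mul(Rational(1, 8), Rational(-1, 12)), -153) = Add(Rational(-1, 96), -153) = Rational(-14689, 96)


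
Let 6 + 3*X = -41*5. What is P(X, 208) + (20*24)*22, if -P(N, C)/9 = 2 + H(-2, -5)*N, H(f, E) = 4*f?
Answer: 5478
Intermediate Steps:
X = -211/3 (X = -2 + (-41*5)/3 = -2 + (⅓)*(-205) = -2 - 205/3 = -211/3 ≈ -70.333)
P(N, C) = -18 + 72*N (P(N, C) = -9*(2 + (4*(-2))*N) = -9*(2 - 8*N) = -18 + 72*N)
P(X, 208) + (20*24)*22 = (-18 + 72*(-211/3)) + (20*24)*22 = (-18 - 5064) + 480*22 = -5082 + 10560 = 5478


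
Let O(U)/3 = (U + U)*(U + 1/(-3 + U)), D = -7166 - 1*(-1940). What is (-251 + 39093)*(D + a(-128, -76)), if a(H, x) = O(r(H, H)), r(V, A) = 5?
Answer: -196579362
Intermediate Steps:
D = -5226 (D = -7166 + 1940 = -5226)
O(U) = 6*U*(U + 1/(-3 + U)) (O(U) = 3*((U + U)*(U + 1/(-3 + U))) = 3*((2*U)*(U + 1/(-3 + U))) = 3*(2*U*(U + 1/(-3 + U))) = 6*U*(U + 1/(-3 + U)))
a(H, x) = 165 (a(H, x) = 6*5*(1 + 5**2 - 3*5)/(-3 + 5) = 6*5*(1 + 25 - 15)/2 = 6*5*(1/2)*11 = 165)
(-251 + 39093)*(D + a(-128, -76)) = (-251 + 39093)*(-5226 + 165) = 38842*(-5061) = -196579362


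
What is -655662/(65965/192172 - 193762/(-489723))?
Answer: -8815005455313096/9934315537 ≈ -8.8733e+5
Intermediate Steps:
-655662/(65965/192172 - 193762/(-489723)) = -655662/(65965*(1/192172) - 193762*(-1/489723)) = -655662/(65965/192172 + 193762/489723) = -655662/69540208759/94111048356 = -655662*94111048356/69540208759 = -8815005455313096/9934315537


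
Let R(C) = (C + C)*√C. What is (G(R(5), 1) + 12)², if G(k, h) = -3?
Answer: 81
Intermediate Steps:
R(C) = 2*C^(3/2) (R(C) = (2*C)*√C = 2*C^(3/2))
(G(R(5), 1) + 12)² = (-3 + 12)² = 9² = 81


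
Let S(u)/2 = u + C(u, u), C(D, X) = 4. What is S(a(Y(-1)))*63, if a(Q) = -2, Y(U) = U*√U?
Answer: 252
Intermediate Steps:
Y(U) = U^(3/2)
S(u) = 8 + 2*u (S(u) = 2*(u + 4) = 2*(4 + u) = 8 + 2*u)
S(a(Y(-1)))*63 = (8 + 2*(-2))*63 = (8 - 4)*63 = 4*63 = 252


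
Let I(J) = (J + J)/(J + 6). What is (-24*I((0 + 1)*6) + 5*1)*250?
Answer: -4750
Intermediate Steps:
I(J) = 2*J/(6 + J) (I(J) = (2*J)/(6 + J) = 2*J/(6 + J))
(-24*I((0 + 1)*6) + 5*1)*250 = (-48*(0 + 1)*6/(6 + (0 + 1)*6) + 5*1)*250 = (-48*1*6/(6 + 1*6) + 5)*250 = (-48*6/(6 + 6) + 5)*250 = (-48*6/12 + 5)*250 = (-24*1 + 5)*250 = (-24 + 5)*250 = -19*250 = -4750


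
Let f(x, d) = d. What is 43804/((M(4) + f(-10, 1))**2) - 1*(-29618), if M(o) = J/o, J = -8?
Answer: 73422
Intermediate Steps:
M(o) = -8/o
43804/((M(4) + f(-10, 1))**2) - 1*(-29618) = 43804/((-8/4 + 1)**2) - 1*(-29618) = 43804/((-8*1/4 + 1)**2) + 29618 = 43804/((-2 + 1)**2) + 29618 = 43804/((-1)**2) + 29618 = 43804/1 + 29618 = 43804*1 + 29618 = 43804 + 29618 = 73422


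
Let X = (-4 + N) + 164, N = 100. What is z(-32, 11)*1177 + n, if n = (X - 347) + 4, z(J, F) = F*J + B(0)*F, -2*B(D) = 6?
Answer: -453228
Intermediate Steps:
B(D) = -3 (B(D) = -½*6 = -3)
X = 260 (X = (-4 + 100) + 164 = 96 + 164 = 260)
z(J, F) = -3*F + F*J (z(J, F) = F*J - 3*F = -3*F + F*J)
n = -83 (n = (260 - 347) + 4 = -87 + 4 = -83)
z(-32, 11)*1177 + n = (11*(-3 - 32))*1177 - 83 = (11*(-35))*1177 - 83 = -385*1177 - 83 = -453145 - 83 = -453228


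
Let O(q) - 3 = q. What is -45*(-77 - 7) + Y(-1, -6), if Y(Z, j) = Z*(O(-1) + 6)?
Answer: 3772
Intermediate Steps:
O(q) = 3 + q
Y(Z, j) = 8*Z (Y(Z, j) = Z*((3 - 1) + 6) = Z*(2 + 6) = Z*8 = 8*Z)
-45*(-77 - 7) + Y(-1, -6) = -45*(-77 - 7) + 8*(-1) = -45*(-84) - 8 = 3780 - 8 = 3772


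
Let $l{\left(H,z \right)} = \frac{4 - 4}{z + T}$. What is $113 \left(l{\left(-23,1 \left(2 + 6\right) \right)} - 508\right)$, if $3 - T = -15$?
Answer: $-57404$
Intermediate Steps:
$T = 18$ ($T = 3 - -15 = 3 + 15 = 18$)
$l{\left(H,z \right)} = 0$ ($l{\left(H,z \right)} = \frac{4 - 4}{z + 18} = \frac{0}{18 + z} = 0$)
$113 \left(l{\left(-23,1 \left(2 + 6\right) \right)} - 508\right) = 113 \left(0 - 508\right) = 113 \left(-508\right) = -57404$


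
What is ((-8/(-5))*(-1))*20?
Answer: -32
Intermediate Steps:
((-8/(-5))*(-1))*20 = (-1/5*(-8)*(-1))*20 = ((8/5)*(-1))*20 = -8/5*20 = -32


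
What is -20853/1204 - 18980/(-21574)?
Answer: -30502193/1855364 ≈ -16.440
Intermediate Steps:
-20853/1204 - 18980/(-21574) = -20853*1/1204 - 18980*(-1/21574) = -2979/172 + 9490/10787 = -30502193/1855364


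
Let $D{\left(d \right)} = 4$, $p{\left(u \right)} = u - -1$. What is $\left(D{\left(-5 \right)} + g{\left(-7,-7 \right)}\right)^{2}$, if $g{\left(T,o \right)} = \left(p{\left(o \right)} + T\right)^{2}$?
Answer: $29929$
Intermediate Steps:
$p{\left(u \right)} = 1 + u$ ($p{\left(u \right)} = u + 1 = 1 + u$)
$g{\left(T,o \right)} = \left(1 + T + o\right)^{2}$ ($g{\left(T,o \right)} = \left(\left(1 + o\right) + T\right)^{2} = \left(1 + T + o\right)^{2}$)
$\left(D{\left(-5 \right)} + g{\left(-7,-7 \right)}\right)^{2} = \left(4 + \left(1 - 7 - 7\right)^{2}\right)^{2} = \left(4 + \left(-13\right)^{2}\right)^{2} = \left(4 + 169\right)^{2} = 173^{2} = 29929$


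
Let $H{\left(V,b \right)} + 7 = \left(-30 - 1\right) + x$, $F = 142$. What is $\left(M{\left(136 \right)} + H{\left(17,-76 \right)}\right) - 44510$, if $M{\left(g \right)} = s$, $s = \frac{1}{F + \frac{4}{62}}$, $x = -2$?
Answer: $- \frac{196198169}{4404} \approx -44550.0$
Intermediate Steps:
$H{\left(V,b \right)} = -40$ ($H{\left(V,b \right)} = -7 - 33 = -40$)
$s = \frac{31}{4404}$ ($s = \frac{1}{142 + \frac{4}{62}} = \frac{1}{142 + 4 \cdot \frac{1}{62}} = \frac{1}{142 + \frac{2}{31}} = \frac{1}{\frac{4404}{31}} = \frac{31}{4404} \approx 0.0070391$)
$M{\left(g \right)} = \frac{31}{4404}$
$\left(M{\left(136 \right)} + H{\left(17,-76 \right)}\right) - 44510 = \left(\frac{31}{4404} - 40\right) - 44510 = - \frac{176129}{4404} - 44510 = - \frac{196198169}{4404}$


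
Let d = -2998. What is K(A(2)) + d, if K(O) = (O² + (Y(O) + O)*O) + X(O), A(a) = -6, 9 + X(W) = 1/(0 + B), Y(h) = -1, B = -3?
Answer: -8788/3 ≈ -2929.3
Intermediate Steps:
X(W) = -28/3 (X(W) = -9 + 1/(0 - 3) = -9 + 1/(-3) = -9 - ⅓ = -28/3)
K(O) = -28/3 + O² + O*(-1 + O) (K(O) = (O² + (-1 + O)*O) - 28/3 = (O² + O*(-1 + O)) - 28/3 = -28/3 + O² + O*(-1 + O))
K(A(2)) + d = (-28/3 - 1*(-6) + 2*(-6)²) - 2998 = (-28/3 + 6 + 2*36) - 2998 = (-28/3 + 6 + 72) - 2998 = 206/3 - 2998 = -8788/3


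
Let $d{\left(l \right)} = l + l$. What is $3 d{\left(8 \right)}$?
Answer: $48$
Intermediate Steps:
$d{\left(l \right)} = 2 l$
$3 d{\left(8 \right)} = 3 \cdot 2 \cdot 8 = 3 \cdot 16 = 48$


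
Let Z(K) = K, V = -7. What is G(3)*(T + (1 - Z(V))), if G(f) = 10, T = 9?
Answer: 170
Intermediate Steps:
G(3)*(T + (1 - Z(V))) = 10*(9 + (1 - 1*(-7))) = 10*(9 + (1 + 7)) = 10*(9 + 8) = 10*17 = 170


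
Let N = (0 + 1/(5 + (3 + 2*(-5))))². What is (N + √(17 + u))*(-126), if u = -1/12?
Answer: -63/2 - 21*√609 ≈ -549.74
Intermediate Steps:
u = -1/12 (u = -1*1/12 = -1/12 ≈ -0.083333)
N = ¼ (N = (0 + 1/(5 + (3 - 10)))² = (0 + 1/(5 - 7))² = (0 + 1/(-2))² = (0 - ½)² = (-½)² = ¼ ≈ 0.25000)
(N + √(17 + u))*(-126) = (¼ + √(17 - 1/12))*(-126) = (¼ + √(203/12))*(-126) = (¼ + √609/6)*(-126) = -63/2 - 21*√609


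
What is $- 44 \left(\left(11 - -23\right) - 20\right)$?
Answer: $-616$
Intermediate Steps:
$- 44 \left(\left(11 - -23\right) - 20\right) = - 44 \left(\left(11 + 23\right) - 20\right) = - 44 \left(34 - 20\right) = \left(-44\right) 14 = -616$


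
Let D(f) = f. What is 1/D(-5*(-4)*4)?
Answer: 1/80 ≈ 0.012500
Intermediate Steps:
1/D(-5*(-4)*4) = 1/(-5*(-4)*4) = 1/(20*4) = 1/80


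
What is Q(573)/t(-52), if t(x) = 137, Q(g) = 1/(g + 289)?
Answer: 1/118094 ≈ 8.4678e-6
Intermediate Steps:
Q(g) = 1/(289 + g)
Q(573)/t(-52) = 1/((289 + 573)*137) = (1/137)/862 = (1/862)*(1/137) = 1/118094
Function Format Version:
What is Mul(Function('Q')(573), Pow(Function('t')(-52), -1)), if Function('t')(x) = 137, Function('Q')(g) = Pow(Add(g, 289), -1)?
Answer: Rational(1, 118094) ≈ 8.4678e-6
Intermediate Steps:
Function('Q')(g) = Pow(Add(289, g), -1)
Mul(Function('Q')(573), Pow(Function('t')(-52), -1)) = Mul(Pow(Add(289, 573), -1), Pow(137, -1)) = Mul(Pow(862, -1), Rational(1, 137)) = Mul(Rational(1, 862), Rational(1, 137)) = Rational(1, 118094)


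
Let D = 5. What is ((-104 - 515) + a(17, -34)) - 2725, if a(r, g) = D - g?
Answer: -3305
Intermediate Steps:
a(r, g) = 5 - g
((-104 - 515) + a(17, -34)) - 2725 = ((-104 - 515) + (5 - 1*(-34))) - 2725 = (-619 + (5 + 34)) - 2725 = (-619 + 39) - 2725 = -580 - 2725 = -3305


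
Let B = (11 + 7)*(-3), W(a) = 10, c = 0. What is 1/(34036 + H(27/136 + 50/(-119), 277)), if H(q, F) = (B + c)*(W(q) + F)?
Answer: 1/18538 ≈ 5.3943e-5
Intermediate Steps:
B = -54 (B = 18*(-3) = -54)
H(q, F) = -540 - 54*F (H(q, F) = (-54 + 0)*(10 + F) = -54*(10 + F) = -540 - 54*F)
1/(34036 + H(27/136 + 50/(-119), 277)) = 1/(34036 + (-540 - 54*277)) = 1/(34036 + (-540 - 14958)) = 1/(34036 - 15498) = 1/18538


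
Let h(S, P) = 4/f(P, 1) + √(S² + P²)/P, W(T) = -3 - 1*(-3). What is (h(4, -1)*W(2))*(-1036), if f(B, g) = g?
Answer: 0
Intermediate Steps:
W(T) = 0 (W(T) = -3 + 3 = 0)
h(S, P) = 4 + √(P² + S²)/P (h(S, P) = 4/1 + √(S² + P²)/P = 4*1 + √(P² + S²)/P = 4 + √(P² + S²)/P)
(h(4, -1)*W(2))*(-1036) = ((4 + √((-1)² + 4²)/(-1))*0)*(-1036) = ((4 - √(1 + 16))*0)*(-1036) = ((4 - √17)*0)*(-1036) = 0*(-1036) = 0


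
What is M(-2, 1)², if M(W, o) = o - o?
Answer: 0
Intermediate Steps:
M(W, o) = 0
M(-2, 1)² = 0² = 0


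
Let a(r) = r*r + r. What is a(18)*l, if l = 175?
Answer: 59850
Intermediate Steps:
a(r) = r + r**2 (a(r) = r**2 + r = r + r**2)
a(18)*l = (18*(1 + 18))*175 = (18*19)*175 = 342*175 = 59850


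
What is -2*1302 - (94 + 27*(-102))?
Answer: 56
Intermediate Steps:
-2*1302 - (94 + 27*(-102)) = -2604 - (94 - 2754) = -2604 - 1*(-2660) = -2604 + 2660 = 56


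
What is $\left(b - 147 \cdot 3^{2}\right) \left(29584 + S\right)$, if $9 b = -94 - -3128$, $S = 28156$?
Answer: $- \frac{512327020}{9} \approx -5.6925 \cdot 10^{7}$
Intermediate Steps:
$b = \frac{3034}{9}$ ($b = \frac{-94 - -3128}{9} = \frac{-94 + 3128}{9} = \frac{1}{9} \cdot 3034 = \frac{3034}{9} \approx 337.11$)
$\left(b - 147 \cdot 3^{2}\right) \left(29584 + S\right) = \left(\frac{3034}{9} - 147 \cdot 3^{2}\right) \left(29584 + 28156\right) = \left(\frac{3034}{9} - 1323\right) 57740 = \left(- \frac{8873}{9}\right) 57740 = - \frac{512327020}{9}$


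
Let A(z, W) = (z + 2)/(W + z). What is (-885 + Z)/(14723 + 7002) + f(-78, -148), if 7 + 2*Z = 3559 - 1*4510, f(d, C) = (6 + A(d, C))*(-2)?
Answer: -2842212/223175 ≈ -12.735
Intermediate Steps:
A(z, W) = (2 + z)/(W + z)
f(d, C) = -12 - 2*(2 + d)/(C + d) (f(d, C) = (6 + (2 + d)/(C + d))*(-2) = -12 - 2*(2 + d)/(C + d))
Z = -479 (Z = -7/2 + (3559 - 1*4510)/2 = -7/2 + (3559 - 4510)/2 = -7/2 + (1/2)*(-951) = -7/2 - 951/2 = -479)
(-885 + Z)/(14723 + 7002) + f(-78, -148) = (-885 - 479)/(14723 + 7002) + 2*(-2 - 7*(-78) - 6*(-148))/(-148 - 78) = -1364/21725 + 2*(-2 + 546 + 888)/(-226) = -1364*1/21725 + 2*(-1/226)*1432 = -124/1975 - 1432/113 = -2842212/223175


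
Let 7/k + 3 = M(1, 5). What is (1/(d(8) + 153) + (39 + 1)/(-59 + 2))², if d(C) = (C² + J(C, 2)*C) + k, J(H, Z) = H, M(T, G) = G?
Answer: 512841316/1051899489 ≈ 0.48754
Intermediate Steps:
k = 7/2 (k = 7/(-3 + 5) = 7/2 ≈ 3.5000)
d(C) = 7/2 + 2*C² (d(C) = (C² + C*C) + 7/2 = (C² + C²) + 7/2 = 2*C² + 7/2 = 7/2 + 2*C²)
(1/(d(8) + 153) + (39 + 1)/(-59 + 2))² = (1/((7/2 + 2*8²) + 153) + (39 + 1)/(-59 + 2))² = (1/((7/2 + 2*64) + 153) + 40/(-57))² = (1/((7/2 + 128) + 153) + 40*(-1/57))² = (1/(263/2 + 153) - 40/57)² = (1/(569/2) - 40/57)² = (2/569 - 40/57)² = (-22646/32433)² = 512841316/1051899489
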